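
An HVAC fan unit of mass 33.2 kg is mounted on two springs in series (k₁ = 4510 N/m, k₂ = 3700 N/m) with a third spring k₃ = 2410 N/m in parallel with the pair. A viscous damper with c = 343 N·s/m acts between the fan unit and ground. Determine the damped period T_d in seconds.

0.607 s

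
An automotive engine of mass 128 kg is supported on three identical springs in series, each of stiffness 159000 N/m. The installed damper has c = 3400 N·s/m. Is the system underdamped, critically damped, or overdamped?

Series springs: 1/k_eq = 3/159000, so k_eq = 159000/3 = 53000 N/m.
c_c = 2√(k_eq·m) = 5209 N·s/m; ζ = c/c_c = 3400/5209 = 0.653.
Since ζ < 1 the system is underdamped.

underdamped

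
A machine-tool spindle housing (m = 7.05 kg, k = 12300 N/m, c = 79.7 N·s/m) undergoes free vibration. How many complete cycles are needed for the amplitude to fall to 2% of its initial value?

ζ = c/(2√(km)) = 79.7/(2√(12300 × 7.05)) = 79.7/588.9 = 0.1353.
Logarithmic decrement δ = 2πζ/√(1 − ζ²) = 2π × 0.1353/√(1 − 0.0183) = 0.8582.
x_n/x₀ = e^(−nδ) ≤ 0.02; take ln: n ≥ ln(1/0.02)/δ = 3.912/0.8582 = 4.559.
So 5 complete cycles are required.

5 cycles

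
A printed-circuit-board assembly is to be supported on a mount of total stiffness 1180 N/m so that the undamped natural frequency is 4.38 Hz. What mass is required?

1.56 kg

ω_n = 2πf_n = 2π × 4.38 = 27.52 rad/s.
m = k/ω_n² = 1180/27.52² = 1180/757.4 = 1.558 kg.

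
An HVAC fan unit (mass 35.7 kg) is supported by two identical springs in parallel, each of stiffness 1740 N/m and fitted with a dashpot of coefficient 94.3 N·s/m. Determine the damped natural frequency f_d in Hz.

Parallel springs add: k_eq = 2 × 1740 = 3480 N/m.
ω_n = √(k_eq/m) = √(3480/35.7) = 9.873 rad/s.
Critical damping c_c = 2√(k_eq·m) = 2√(3480 × 35.7) = 704.9 N·s/m, so ζ = c/c_c = 94.3/704.9 = 0.1338.
ω_d = ω_n√(1 − ζ²) = 9.873 × √(1 − 0.0179) = 9.784 rad/s.
f_d = ω_d/(2π) = 1.557 Hz.

1.56 Hz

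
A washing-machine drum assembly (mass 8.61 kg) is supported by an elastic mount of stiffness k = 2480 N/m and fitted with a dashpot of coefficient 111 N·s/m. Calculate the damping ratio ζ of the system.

0.380

ω_n = √(k/m) = √(2480/8.61) = 16.97 rad/s.
Critical damping c_c = 2√(k·m) = 2√(2480 × 8.61) = 292.3 N·s/m, so ζ = c/c_c = 111/292.3 = 0.3798.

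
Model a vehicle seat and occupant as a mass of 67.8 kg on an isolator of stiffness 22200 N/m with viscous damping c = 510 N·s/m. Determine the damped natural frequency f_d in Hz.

ω_n = √(k/m) = √(22200/67.8) = 18.10 rad/s.
Critical damping c_c = 2√(k·m) = 2√(22200 × 67.8) = 2454 N·s/m, so ζ = c/c_c = 510/2454 = 0.2078.
ω_d = ω_n√(1 − ζ²) = 18.10 × √(1 − 0.0432) = 17.70 rad/s.
f_d = ω_d/(2π) = 2.817 Hz.

2.82 Hz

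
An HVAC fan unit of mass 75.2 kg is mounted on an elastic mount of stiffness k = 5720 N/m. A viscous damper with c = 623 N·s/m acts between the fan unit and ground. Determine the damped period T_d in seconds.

ω_n = √(k/m) = √(5720/75.2) = 8.721 rad/s.
Critical damping c_c = 2√(k·m) = 2√(5720 × 75.2) = 1312 N·s/m, so ζ = c/c_c = 623/1312 = 0.4750.
ω_d = ω_n√(1 − ζ²) = 8.721 × √(1 − 0.226) = 7.675 rad/s.
T_d = 2π/ω_d = 0.8187 s.

0.819 s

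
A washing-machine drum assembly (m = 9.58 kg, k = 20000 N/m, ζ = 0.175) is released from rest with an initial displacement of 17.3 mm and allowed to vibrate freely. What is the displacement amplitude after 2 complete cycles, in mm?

1.85 mm

Logarithmic decrement δ = 2πζ/√(1 − ζ²) = 2π × 0.1750/√(1 − 0.0306) = 1.117.
After n cycles, x_n/x₀ = e^(−nδ), so x_2 = 17.3 × e^(−2 × 1.117) = 17.3 × 0.1071 = 1.854 mm.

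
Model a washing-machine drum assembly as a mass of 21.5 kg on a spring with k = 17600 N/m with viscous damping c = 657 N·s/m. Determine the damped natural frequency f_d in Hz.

3.85 Hz

ω_n = √(k/m) = √(17600/21.5) = 28.61 rad/s.
Critical damping c_c = 2√(k·m) = 2√(17600 × 21.5) = 1230 N·s/m, so ζ = c/c_c = 657/1230 = 0.5340.
ω_d = ω_n√(1 − ζ²) = 28.61 × √(1 − 0.285) = 24.19 rad/s.
f_d = ω_d/(2π) = 3.850 Hz.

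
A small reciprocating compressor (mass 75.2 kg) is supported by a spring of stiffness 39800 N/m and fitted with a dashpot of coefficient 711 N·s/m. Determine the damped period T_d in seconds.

ω_n = √(k/m) = √(39800/75.2) = 23.01 rad/s.
Critical damping c_c = 2√(k·m) = 2√(39800 × 75.2) = 3460 N·s/m, so ζ = c/c_c = 711/3460 = 0.2055.
ω_d = ω_n√(1 − ζ²) = 23.01 × √(1 − 0.0422) = 22.51 rad/s.
T_d = 2π/ω_d = 0.2791 s.

0.279 s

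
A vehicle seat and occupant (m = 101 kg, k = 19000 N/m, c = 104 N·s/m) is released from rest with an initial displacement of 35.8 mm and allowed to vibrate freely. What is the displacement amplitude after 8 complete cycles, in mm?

5.42 mm

ζ = c/(2√(km)) = 104/(2√(19000 × 101)) = 104/2771 = 0.03754.
Logarithmic decrement δ = 2πζ/√(1 − ζ²) = 2π × 0.03754/√(1 − 0.00141) = 0.2360.
After n cycles, x_n/x₀ = e^(−nδ), so x_8 = 35.8 × e^(−8 × 0.2360) = 35.8 × 0.1513 = 5.418 mm.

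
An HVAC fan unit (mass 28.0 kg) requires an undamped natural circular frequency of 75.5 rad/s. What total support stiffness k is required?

160000 N/m

k = m·ω_n² = 28.0 × 75.50² = 28.0 × 5700 = 159600 N/m.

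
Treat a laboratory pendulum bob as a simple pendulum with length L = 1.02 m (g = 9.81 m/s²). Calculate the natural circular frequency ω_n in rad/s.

For a simple pendulum ω_n = √(g/L) = √(9.81/1.02) = √9.618 = 3.101 rad/s.

3.10 rad/s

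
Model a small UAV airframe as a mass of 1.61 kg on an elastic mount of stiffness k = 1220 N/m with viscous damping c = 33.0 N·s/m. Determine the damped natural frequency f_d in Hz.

ω_n = √(k/m) = √(1220/1.61) = 27.53 rad/s.
Critical damping c_c = 2√(k·m) = 2√(1220 × 1.61) = 88.64 N·s/m, so ζ = c/c_c = 33.0/88.64 = 0.3723.
ω_d = ω_n√(1 − ζ²) = 27.53 × √(1 − 0.139) = 25.55 rad/s.
f_d = ω_d/(2π) = 4.066 Hz.

4.07 Hz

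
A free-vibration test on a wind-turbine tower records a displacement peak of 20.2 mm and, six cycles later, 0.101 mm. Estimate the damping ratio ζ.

0.139

Logarithmic decrement δ = (1/n)·ln(x₀/x_n) = (1/6)·ln(20.2/0.101) = (1/6)·ln(200.0) = 0.8831.
ζ = δ/√(4π² + δ²) = 0.8831/√(39.48 + 0.780) = 0.8831/6.345 = 0.1392.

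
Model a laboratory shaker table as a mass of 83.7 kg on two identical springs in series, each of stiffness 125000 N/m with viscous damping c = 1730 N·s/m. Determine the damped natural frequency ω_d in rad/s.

25.3 rad/s

Series springs: 1/k_eq = 2/125000, so k_eq = 125000/2 = 62500 N/m.
ω_n = √(k_eq/m) = √(62500/83.7) = 27.33 rad/s.
Critical damping c_c = 2√(k_eq·m) = 2√(62500 × 83.7) = 4574 N·s/m, so ζ = c/c_c = 1730/4574 = 0.3782.
ω_d = ω_n√(1 − ζ²) = 27.33 × √(1 − 0.143) = 25.30 rad/s.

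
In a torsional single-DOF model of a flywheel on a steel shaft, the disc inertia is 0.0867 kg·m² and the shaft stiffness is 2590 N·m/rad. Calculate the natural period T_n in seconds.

ω_n = √(k_t/J) = √(2590/0.0867) = √29870 = 172.8 rad/s.
T_n = 2π/ω_n = 6.283/172.8 = 0.03635 s.

0.0364 s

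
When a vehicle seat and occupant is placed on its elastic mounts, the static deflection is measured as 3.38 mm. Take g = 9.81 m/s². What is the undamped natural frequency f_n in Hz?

8.57 Hz

ω_n = √(g/δ_st) = √(9.81/0.00338) = √2902 = 53.87 rad/s.
f_n = ω_n/(2π) = 53.87/6.283 = 8.574 Hz.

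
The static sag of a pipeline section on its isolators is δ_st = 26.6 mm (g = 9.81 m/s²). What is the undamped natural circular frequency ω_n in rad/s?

ω_n = √(g/δ_st) = √(9.81/0.0266) = √368.8 = 19.20 rad/s.

19.2 rad/s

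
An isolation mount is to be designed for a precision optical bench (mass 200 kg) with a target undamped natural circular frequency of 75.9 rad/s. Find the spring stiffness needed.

1150000 N/m

k = m·ω_n² = 200 × 75.90² = 200 × 5761 = 1152000 N/m.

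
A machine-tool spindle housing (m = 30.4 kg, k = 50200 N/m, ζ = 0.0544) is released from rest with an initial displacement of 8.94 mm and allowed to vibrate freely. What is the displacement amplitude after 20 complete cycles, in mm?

Logarithmic decrement δ = 2πζ/√(1 − ζ²) = 2π × 0.05440/√(1 − 0.00296) = 0.3423.
After n cycles, x_n/x₀ = e^(−nδ), so x_20 = 8.94 × e^(−20 × 0.3423) = 8.94 × 0.001063 = 0.009507 mm.

0.00951 mm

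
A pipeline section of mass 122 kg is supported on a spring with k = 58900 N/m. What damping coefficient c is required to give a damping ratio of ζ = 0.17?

911 N·s/m

c_c = 2√(k·m) = 2√(58900 × 122) = 5361 N·s/m.
c = ζ·c_c = 0.17 × 5361 = 911.4 N·s/m.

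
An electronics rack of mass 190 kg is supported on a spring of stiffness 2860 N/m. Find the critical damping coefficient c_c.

c_c = 2√(k·m) = 2√(2860 × 190) = 2 × 737.2 = 1474 N·s/m.

1470 N·s/m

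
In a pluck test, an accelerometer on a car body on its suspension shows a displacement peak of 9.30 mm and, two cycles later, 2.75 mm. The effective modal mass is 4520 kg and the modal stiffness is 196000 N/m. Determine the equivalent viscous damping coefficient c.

Logarithmic decrement δ = (1/n)·ln(x₀/x_n) = (1/2)·ln(9.30/2.75) = (1/2)·ln(3.382) = 0.6092.
ζ = δ/√(4π² + δ²) = 0.6092/√(39.48 + 0.371) = 0.6092/6.313 = 0.09651.
c = ζ · 2√(km) = 0.09651 × 2√(196000 × 4520) = 0.09651 × 59530 = 5745 N·s/m.

5740 N·s/m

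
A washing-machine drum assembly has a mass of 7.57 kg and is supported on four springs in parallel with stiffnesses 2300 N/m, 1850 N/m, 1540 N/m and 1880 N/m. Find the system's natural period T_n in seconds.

Parallel springs add: k_eq = 2300 + 1850 + 1540 + 1880 = 7570 N/m.
ω_n = √(k_eq/m) = √(7570/7.57) = √1000 = 31.62 rad/s.
T_n = 2π/ω_n = 6.283/31.62 = 0.1987 s.

0.199 s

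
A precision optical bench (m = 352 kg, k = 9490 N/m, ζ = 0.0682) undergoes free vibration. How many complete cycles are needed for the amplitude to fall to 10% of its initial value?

Logarithmic decrement δ = 2πζ/√(1 − ζ²) = 2π × 0.06820/√(1 − 0.00465) = 0.4295.
x_n/x₀ = e^(−nδ) ≤ 0.1; take ln: n ≥ ln(1/0.1)/δ = 2.303/0.4295 = 5.361.
So 6 complete cycles are required.

6 cycles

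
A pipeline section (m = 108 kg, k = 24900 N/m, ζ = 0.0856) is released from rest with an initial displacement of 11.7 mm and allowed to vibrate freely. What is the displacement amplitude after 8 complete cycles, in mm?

Logarithmic decrement δ = 2πζ/√(1 − ζ²) = 2π × 0.08560/√(1 − 0.00733) = 0.5398.
After n cycles, x_n/x₀ = e^(−nδ), so x_8 = 11.7 × e^(−8 × 0.5398) = 11.7 × 0.01332 = 0.1558 mm.

0.156 mm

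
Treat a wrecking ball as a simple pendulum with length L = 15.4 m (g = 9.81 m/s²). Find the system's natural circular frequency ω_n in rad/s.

0.798 rad/s

For a simple pendulum ω_n = √(g/L) = √(9.81/15.4) = √0.6370 = 0.7981 rad/s.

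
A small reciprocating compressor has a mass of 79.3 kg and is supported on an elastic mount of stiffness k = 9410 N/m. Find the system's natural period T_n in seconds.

0.577 s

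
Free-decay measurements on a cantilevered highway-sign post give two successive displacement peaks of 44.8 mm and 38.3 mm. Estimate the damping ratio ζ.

Logarithmic decrement δ = (1/n)·ln(x₀/x_n) = (1/1)·ln(44.8/38.3) = (1/1)·ln(1.170) = 0.1568.
ζ = δ/√(4π² + δ²) = 0.1568/√(39.48 + 0.0246) = 0.1568/6.285 = 0.02494.

0.0249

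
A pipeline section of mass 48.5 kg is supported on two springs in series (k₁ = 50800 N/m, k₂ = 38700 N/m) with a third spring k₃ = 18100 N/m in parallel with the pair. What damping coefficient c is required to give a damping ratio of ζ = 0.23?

641 N·s/m

Series pair: k_s = k₁k₂/(k₁+k₂) = (50800)(38700)/(50800 + 38700) = 21970 N/m. In parallel with k₃: k_eq = 21970 + 18100 = 40070 N/m.
c_c = 2√(k_eq·m) = 2√(40070 × 48.5) = 2788 N·s/m.
c = ζ·c_c = 0.23 × 2788 = 641.2 N·s/m.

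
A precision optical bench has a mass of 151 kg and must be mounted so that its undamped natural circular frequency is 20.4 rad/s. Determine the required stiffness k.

k = m·ω_n² = 151 × 20.40² = 151 × 416.2 = 62840 N/m.

62800 N/m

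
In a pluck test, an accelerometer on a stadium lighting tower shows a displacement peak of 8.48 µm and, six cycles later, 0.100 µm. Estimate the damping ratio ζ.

0.117

Logarithmic decrement δ = (1/n)·ln(x₀/x_n) = (1/6)·ln(8.48/0.100) = (1/6)·ln(84.80) = 0.7400.
ζ = δ/√(4π² + δ²) = 0.7400/√(39.48 + 0.548) = 0.7400/6.327 = 0.1170.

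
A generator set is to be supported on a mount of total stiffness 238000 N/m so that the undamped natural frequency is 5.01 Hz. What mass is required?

240 kg

ω_n = 2πf_n = 2π × 5.01 = 31.48 rad/s.
m = k/ω_n² = 238000/31.48² = 238000/990.9 = 240.2 kg.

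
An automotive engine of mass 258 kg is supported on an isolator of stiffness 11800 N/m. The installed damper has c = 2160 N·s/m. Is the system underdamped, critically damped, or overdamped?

c_c = 2√(k·m) = 3490 N·s/m; ζ = c/c_c = 2160/3490 = 0.619.
Since ζ < 1 the system is underdamped.

underdamped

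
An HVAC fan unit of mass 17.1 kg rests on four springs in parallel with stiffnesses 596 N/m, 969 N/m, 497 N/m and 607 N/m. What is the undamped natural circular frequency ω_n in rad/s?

Parallel springs add: k_eq = 596 + 969 + 497 + 607 = 2669 N/m.
ω_n = √(k_eq/m) = √(2669/17.1) = √156.1 = 12.49 rad/s.

12.5 rad/s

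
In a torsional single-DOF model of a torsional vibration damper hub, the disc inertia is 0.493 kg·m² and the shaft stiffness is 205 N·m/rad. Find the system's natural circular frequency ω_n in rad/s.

ω_n = √(k_t/J) = √(205/0.493) = √415.8 = 20.39 rad/s.

20.4 rad/s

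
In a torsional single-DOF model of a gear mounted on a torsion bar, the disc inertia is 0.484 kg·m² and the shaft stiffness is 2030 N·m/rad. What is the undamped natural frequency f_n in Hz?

10.3 Hz

ω_n = √(k_t/J) = √(2030/0.484) = √4194 = 64.76 rad/s.
f_n = ω_n/(2π) = 64.76/6.283 = 10.31 Hz.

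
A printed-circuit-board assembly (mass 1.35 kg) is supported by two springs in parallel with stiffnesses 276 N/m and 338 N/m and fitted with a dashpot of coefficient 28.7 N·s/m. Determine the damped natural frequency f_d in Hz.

2.94 Hz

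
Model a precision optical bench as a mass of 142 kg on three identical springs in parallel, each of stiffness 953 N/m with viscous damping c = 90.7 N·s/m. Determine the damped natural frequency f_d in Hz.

Parallel springs add: k_eq = 3 × 953 = 2859 N/m.
ω_n = √(k_eq/m) = √(2859/142) = 4.487 rad/s.
Critical damping c_c = 2√(k_eq·m) = 2√(2859 × 142) = 1274 N·s/m, so ζ = c/c_c = 90.7/1274 = 0.07117.
ω_d = ω_n√(1 − ζ²) = 4.487 × √(1 − 0.00507) = 4.476 rad/s.
f_d = ω_d/(2π) = 0.7123 Hz.

0.712 Hz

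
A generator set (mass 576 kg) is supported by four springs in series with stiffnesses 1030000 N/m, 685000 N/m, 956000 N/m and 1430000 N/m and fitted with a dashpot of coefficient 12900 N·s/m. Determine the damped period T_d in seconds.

0.369 s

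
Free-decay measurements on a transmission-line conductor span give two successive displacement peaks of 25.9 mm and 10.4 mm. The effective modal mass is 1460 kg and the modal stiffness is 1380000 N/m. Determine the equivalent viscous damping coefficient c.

Logarithmic decrement δ = (1/n)·ln(x₀/x_n) = (1/1)·ln(25.9/10.4) = (1/1)·ln(2.490) = 0.9124.
ζ = δ/√(4π² + δ²) = 0.9124/√(39.48 + 0.833) = 0.9124/6.349 = 0.1437.
c = ζ · 2√(km) = 0.1437 × 2√(1380000 × 1460) = 0.1437 × 89770 = 12900 N·s/m.

12900 N·s/m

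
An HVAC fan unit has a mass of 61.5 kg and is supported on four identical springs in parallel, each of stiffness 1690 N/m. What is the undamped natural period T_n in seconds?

0.599 s

Parallel springs add: k_eq = 4 × 1690 = 6760 N/m.
ω_n = √(k_eq/m) = √(6760/61.5) = √109.9 = 10.48 rad/s.
T_n = 2π/ω_n = 6.283/10.48 = 0.5993 s.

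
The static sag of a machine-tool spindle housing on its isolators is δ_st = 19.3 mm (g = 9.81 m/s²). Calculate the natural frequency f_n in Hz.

3.59 Hz

ω_n = √(g/δ_st) = √(9.81/0.0193) = √508.3 = 22.55 rad/s.
f_n = ω_n/(2π) = 22.55/6.283 = 3.588 Hz.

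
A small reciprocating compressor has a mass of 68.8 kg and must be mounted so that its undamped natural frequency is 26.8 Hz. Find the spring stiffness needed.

1950000 N/m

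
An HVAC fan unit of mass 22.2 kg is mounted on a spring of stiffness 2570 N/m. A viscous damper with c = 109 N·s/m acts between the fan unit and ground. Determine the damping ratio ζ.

ω_n = √(k/m) = √(2570/22.2) = 10.76 rad/s.
Critical damping c_c = 2√(k·m) = 2√(2570 × 22.2) = 477.7 N·s/m, so ζ = c/c_c = 109/477.7 = 0.2282.

0.228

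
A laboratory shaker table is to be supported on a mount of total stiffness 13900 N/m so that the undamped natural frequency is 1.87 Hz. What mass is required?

ω_n = 2πf_n = 2π × 1.87 = 11.75 rad/s.
m = k/ω_n² = 13900/11.75² = 13900/138.1 = 100.7 kg.

101 kg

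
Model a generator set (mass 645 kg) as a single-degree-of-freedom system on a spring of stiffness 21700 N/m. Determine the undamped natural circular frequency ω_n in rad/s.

ω_n = √(k/m) = √(21700/645) = √33.64 = 5.800 rad/s.

5.80 rad/s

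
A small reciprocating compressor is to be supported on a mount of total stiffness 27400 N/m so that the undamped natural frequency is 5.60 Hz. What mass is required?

22.1 kg

ω_n = 2πf_n = 2π × 5.60 = 35.19 rad/s.
m = k/ω_n² = 27400/35.19² = 27400/1238 = 22.13 kg.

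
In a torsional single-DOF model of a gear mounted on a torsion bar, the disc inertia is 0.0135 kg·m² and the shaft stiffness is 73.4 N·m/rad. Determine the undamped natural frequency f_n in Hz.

11.7 Hz

ω_n = √(k_t/J) = √(73.4/0.0135) = √5437 = 73.74 rad/s.
f_n = ω_n/(2π) = 73.74/6.283 = 11.74 Hz.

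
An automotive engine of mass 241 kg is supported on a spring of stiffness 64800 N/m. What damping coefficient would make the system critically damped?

c_c = 2√(k·m) = 2√(64800 × 241) = 2 × 3952 = 7904 N·s/m.

7900 N·s/m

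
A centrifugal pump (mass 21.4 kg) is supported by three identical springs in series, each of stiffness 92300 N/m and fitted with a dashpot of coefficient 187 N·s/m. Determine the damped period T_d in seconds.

0.167 s

Series springs: 1/k_eq = 3/92300, so k_eq = 92300/3 = 30770 N/m.
ω_n = √(k_eq/m) = √(30770/21.4) = 37.92 rad/s.
Critical damping c_c = 2√(k_eq·m) = 2√(30770 × 21.4) = 1623 N·s/m, so ζ = c/c_c = 187/1623 = 0.1152.
ω_d = ω_n√(1 − ζ²) = 37.92 × √(1 − 0.0133) = 37.66 rad/s.
T_d = 2π/ω_d = 0.1668 s.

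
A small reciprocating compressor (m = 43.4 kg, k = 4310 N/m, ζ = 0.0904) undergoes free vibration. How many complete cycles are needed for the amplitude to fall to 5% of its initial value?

6 cycles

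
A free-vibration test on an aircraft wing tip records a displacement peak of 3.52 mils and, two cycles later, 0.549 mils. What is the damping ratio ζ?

0.146

Logarithmic decrement δ = (1/n)·ln(x₀/x_n) = (1/2)·ln(3.52/0.549) = (1/2)·ln(6.412) = 0.9291.
ζ = δ/√(4π² + δ²) = 0.9291/√(39.48 + 0.863) = 0.9291/6.352 = 0.1463.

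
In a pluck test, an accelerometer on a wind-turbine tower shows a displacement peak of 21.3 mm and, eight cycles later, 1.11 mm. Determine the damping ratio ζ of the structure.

Logarithmic decrement δ = (1/n)·ln(x₀/x_n) = (1/8)·ln(21.3/1.11) = (1/8)·ln(19.19) = 0.3693.
ζ = δ/√(4π² + δ²) = 0.3693/√(39.48 + 0.136) = 0.3693/6.294 = 0.05867.

0.0587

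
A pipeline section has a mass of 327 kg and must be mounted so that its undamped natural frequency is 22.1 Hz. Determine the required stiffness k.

ω_n = 2πf_n = 2π × 22.1 = 138.9 rad/s.
k = m·ω_n² = 327 × 138.9² = 327 × 19280 = 6305000 N/m.

6310000 N/m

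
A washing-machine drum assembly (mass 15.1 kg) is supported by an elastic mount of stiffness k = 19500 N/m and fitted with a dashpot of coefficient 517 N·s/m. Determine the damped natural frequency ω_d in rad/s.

31.6 rad/s

ω_n = √(k/m) = √(19500/15.1) = 35.94 rad/s.
Critical damping c_c = 2√(k·m) = 2√(19500 × 15.1) = 1085 N·s/m, so ζ = c/c_c = 517/1085 = 0.4764.
ω_d = ω_n√(1 − ζ²) = 35.94 × √(1 − 0.227) = 31.60 rad/s.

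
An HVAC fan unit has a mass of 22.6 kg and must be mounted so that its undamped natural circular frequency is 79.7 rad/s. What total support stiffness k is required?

144000 N/m

k = m·ω_n² = 22.6 × 79.70² = 22.6 × 6352 = 143600 N/m.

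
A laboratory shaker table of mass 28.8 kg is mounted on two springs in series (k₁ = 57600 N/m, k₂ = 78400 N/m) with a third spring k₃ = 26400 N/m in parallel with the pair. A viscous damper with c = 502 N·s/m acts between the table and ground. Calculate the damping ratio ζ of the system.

Series pair: k_s = k₁k₂/(k₁+k₂) = (57600)(78400)/(57600 + 78400) = 33200 N/m. In parallel with k₃: k_eq = 33200 + 26400 = 59600 N/m.
ω_n = √(k_eq/m) = √(59600/28.8) = 45.49 rad/s.
Critical damping c_c = 2√(k_eq·m) = 2√(59600 × 28.8) = 2620 N·s/m, so ζ = c/c_c = 502/2620 = 0.1916.

0.192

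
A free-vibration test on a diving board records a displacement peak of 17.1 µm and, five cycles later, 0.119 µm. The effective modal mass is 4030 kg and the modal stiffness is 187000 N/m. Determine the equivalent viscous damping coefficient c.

Logarithmic decrement δ = (1/n)·ln(x₀/x_n) = (1/5)·ln(17.1/0.119) = (1/5)·ln(143.7) = 0.9935.
ζ = δ/√(4π² + δ²) = 0.9935/√(39.48 + 0.987) = 0.9935/6.361 = 0.1562.
c = ζ · 2√(km) = 0.1562 × 2√(187000 × 4030) = 0.1562 × 54900 = 8575 N·s/m.

8580 N·s/m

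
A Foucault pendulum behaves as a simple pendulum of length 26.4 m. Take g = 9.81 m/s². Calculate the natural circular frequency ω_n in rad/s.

0.610 rad/s

For a simple pendulum ω_n = √(g/L) = √(9.81/26.4) = √0.3716 = 0.6096 rad/s.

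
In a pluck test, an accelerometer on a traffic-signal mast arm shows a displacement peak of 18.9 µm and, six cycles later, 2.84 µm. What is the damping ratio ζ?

Logarithmic decrement δ = (1/n)·ln(x₀/x_n) = (1/6)·ln(18.9/2.84) = (1/6)·ln(6.655) = 0.3159.
ζ = δ/√(4π² + δ²) = 0.3159/√(39.48 + 0.0998) = 0.3159/6.291 = 0.05021.

0.0502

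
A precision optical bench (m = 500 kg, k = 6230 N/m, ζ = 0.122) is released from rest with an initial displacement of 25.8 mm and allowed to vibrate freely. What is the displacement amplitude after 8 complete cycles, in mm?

0.0535 mm

Logarithmic decrement δ = 2πζ/√(1 − ζ²) = 2π × 0.1220/√(1 − 0.0149) = 0.7723.
After n cycles, x_n/x₀ = e^(−nδ), so x_8 = 25.8 × e^(−8 × 0.7723) = 25.8 × 0.002073 = 0.05349 mm.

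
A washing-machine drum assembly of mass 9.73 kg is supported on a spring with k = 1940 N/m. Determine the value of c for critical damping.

275 N·s/m

c_c = 2√(k·m) = 2√(1940 × 9.73) = 2 × 137.4 = 274.8 N·s/m.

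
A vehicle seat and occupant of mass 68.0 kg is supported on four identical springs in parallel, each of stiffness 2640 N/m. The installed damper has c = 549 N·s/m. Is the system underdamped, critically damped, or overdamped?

underdamped

Parallel springs add: k_eq = 4 × 2640 = 10560 N/m.
c_c = 2√(k_eq·m) = 1695 N·s/m; ζ = c/c_c = 549/1695 = 0.324.
Since ζ < 1 the system is underdamped.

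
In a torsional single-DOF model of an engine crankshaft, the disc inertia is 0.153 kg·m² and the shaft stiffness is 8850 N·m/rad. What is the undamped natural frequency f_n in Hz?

38.3 Hz

ω_n = √(k_t/J) = √(8850/0.153) = √57840 = 240.5 rad/s.
f_n = ω_n/(2π) = 240.5/6.283 = 38.28 Hz.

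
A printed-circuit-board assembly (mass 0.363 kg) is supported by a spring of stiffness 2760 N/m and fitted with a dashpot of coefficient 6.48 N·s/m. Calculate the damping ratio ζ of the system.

ω_n = √(k/m) = √(2760/0.363) = 87.20 rad/s.
Critical damping c_c = 2√(k·m) = 2√(2760 × 0.363) = 63.30 N·s/m, so ζ = c/c_c = 6.48/63.30 = 0.1024.

0.102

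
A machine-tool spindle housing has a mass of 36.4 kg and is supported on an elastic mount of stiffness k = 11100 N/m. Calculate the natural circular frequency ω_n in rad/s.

17.5 rad/s

ω_n = √(k/m) = √(11100/36.4) = √304.9 = 17.46 rad/s.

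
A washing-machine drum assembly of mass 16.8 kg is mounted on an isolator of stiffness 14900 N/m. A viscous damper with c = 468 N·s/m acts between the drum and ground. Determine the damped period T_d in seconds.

ω_n = √(k/m) = √(14900/16.8) = 29.78 rad/s.
Critical damping c_c = 2√(k·m) = 2√(14900 × 16.8) = 1001 N·s/m, so ζ = c/c_c = 468/1001 = 0.4677.
ω_d = ω_n√(1 − ζ²) = 29.78 × √(1 − 0.219) = 26.32 rad/s.
T_d = 2π/ω_d = 0.2387 s.

0.239 s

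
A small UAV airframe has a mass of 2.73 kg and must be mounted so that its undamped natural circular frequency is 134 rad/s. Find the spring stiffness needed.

k = m·ω_n² = 2.73 × 134.0² = 2.73 × 17960 = 49020 N/m.

49000 N/m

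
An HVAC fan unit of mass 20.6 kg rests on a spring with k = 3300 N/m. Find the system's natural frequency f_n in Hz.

ω_n = √(k/m) = √(3300/20.6) = √160.2 = 12.66 rad/s.
f_n = ω_n/(2π) = 12.66/6.283 = 2.014 Hz.

2.01 Hz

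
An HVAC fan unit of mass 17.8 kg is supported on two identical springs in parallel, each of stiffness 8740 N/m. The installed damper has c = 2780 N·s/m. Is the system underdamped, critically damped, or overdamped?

overdamped

Parallel springs add: k_eq = 2 × 8740 = 17480 N/m.
c_c = 2√(k_eq·m) = 1116 N·s/m; ζ = c/c_c = 2780/1116 = 2.49.
Since ζ > 1 the system is overdamped.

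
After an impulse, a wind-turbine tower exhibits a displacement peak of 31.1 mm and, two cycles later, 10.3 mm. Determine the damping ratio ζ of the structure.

Logarithmic decrement δ = (1/n)·ln(x₀/x_n) = (1/2)·ln(31.1/10.3) = (1/2)·ln(3.019) = 0.5525.
ζ = δ/√(4π² + δ²) = 0.5525/√(39.48 + 0.305) = 0.5525/6.307 = 0.08760.

0.0876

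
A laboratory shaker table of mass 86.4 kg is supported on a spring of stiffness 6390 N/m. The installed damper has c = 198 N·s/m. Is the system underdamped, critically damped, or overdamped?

underdamped

c_c = 2√(k·m) = 1486 N·s/m; ζ = c/c_c = 198/1486 = 0.133.
Since ζ < 1 the system is underdamped.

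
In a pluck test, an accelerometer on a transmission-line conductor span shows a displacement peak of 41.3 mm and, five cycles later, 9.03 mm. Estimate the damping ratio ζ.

0.0483

Logarithmic decrement δ = (1/n)·ln(x₀/x_n) = (1/5)·ln(41.3/9.03) = (1/5)·ln(4.574) = 0.3041.
ζ = δ/√(4π² + δ²) = 0.3041/√(39.48 + 0.0925) = 0.3041/6.291 = 0.04834.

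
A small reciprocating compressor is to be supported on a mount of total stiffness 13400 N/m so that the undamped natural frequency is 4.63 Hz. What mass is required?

ω_n = 2πf_n = 2π × 4.63 = 29.09 rad/s.
m = k/ω_n² = 13400/29.09² = 13400/846.3 = 15.83 kg.

15.8 kg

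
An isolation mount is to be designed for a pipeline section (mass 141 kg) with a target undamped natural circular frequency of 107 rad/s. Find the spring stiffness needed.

1610000 N/m

k = m·ω_n² = 141 × 107.0² = 141 × 11450 = 1614000 N/m.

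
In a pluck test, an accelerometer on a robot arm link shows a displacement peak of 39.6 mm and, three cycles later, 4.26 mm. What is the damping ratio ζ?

Logarithmic decrement δ = (1/n)·ln(x₀/x_n) = (1/3)·ln(39.6/4.26) = (1/3)·ln(9.296) = 0.7432.
ζ = δ/√(4π² + δ²) = 0.7432/√(39.48 + 0.552) = 0.7432/6.327 = 0.1175.

0.117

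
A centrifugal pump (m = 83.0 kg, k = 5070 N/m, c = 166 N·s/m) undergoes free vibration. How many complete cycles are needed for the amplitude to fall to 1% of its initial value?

6 cycles

ζ = c/(2√(km)) = 166/(2√(5070 × 83.0)) = 166/1297 = 0.1279.
Logarithmic decrement δ = 2πζ/√(1 − ζ²) = 2π × 0.1279/√(1 − 0.0164) = 0.8106.
x_n/x₀ = e^(−nδ) ≤ 0.01; take ln: n ≥ ln(1/0.01)/δ = 4.605/0.8106 = 5.681.
So 6 complete cycles are required.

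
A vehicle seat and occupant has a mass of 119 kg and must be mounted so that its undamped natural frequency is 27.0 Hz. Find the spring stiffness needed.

ω_n = 2πf_n = 2π × 27.0 = 169.6 rad/s.
k = m·ω_n² = 119 × 169.6² = 119 × 28780 = 3425000 N/m.

3420000 N/m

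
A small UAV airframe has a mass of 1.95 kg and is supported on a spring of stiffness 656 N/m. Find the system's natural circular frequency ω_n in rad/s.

18.3 rad/s

ω_n = √(k/m) = √(656.0/1.95) = √336.4 = 18.34 rad/s.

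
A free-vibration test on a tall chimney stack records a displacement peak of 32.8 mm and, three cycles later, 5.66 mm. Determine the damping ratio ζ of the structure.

0.0928

Logarithmic decrement δ = (1/n)·ln(x₀/x_n) = (1/3)·ln(32.8/5.66) = (1/3)·ln(5.795) = 0.5857.
ζ = δ/√(4π² + δ²) = 0.5857/√(39.48 + 0.343) = 0.5857/6.310 = 0.09281.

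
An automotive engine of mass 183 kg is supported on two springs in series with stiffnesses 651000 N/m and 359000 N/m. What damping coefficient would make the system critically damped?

13000 N·s/m

Series springs: 1/k_eq = 1/651000 + 1/359000 = 4.322×10^-6, so k_eq = 231400 N/m.
c_c = 2√(k_eq·m) = 2√(231400 × 183) = 2 × 6507 = 13010 N·s/m.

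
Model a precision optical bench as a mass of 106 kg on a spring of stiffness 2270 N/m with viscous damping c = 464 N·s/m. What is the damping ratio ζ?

ω_n = √(k/m) = √(2270/106) = 4.628 rad/s.
Critical damping c_c = 2√(k·m) = 2√(2270 × 106) = 981.1 N·s/m, so ζ = c/c_c = 464/981.1 = 0.4730.

0.473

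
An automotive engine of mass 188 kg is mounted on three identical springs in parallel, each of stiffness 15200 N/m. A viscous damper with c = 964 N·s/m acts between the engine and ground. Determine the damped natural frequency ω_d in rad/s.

Parallel springs add: k_eq = 3 × 15200 = 45600 N/m.
ω_n = √(k_eq/m) = √(45600/188) = 15.57 rad/s.
Critical damping c_c = 2√(k_eq·m) = 2√(45600 × 188) = 5856 N·s/m, so ζ = c/c_c = 964/5856 = 0.1646.
ω_d = ω_n√(1 − ζ²) = 15.57 × √(1 − 0.0271) = 15.36 rad/s.

15.4 rad/s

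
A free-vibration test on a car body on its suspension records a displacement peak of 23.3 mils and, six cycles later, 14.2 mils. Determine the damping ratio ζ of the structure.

Logarithmic decrement δ = (1/n)·ln(x₀/x_n) = (1/6)·ln(23.3/14.2) = (1/6)·ln(1.641) = 0.08254.
ζ = δ/√(4π² + δ²) = 0.08254/√(39.48 + 0.00681) = 0.08254/6.284 = 0.01313.

0.0131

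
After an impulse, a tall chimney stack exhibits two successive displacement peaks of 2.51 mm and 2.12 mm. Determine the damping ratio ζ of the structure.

0.0269

Logarithmic decrement δ = (1/n)·ln(x₀/x_n) = (1/1)·ln(2.51/2.12) = (1/1)·ln(1.184) = 0.1689.
ζ = δ/√(4π² + δ²) = 0.1689/√(39.48 + 0.0285) = 0.1689/6.285 = 0.02687.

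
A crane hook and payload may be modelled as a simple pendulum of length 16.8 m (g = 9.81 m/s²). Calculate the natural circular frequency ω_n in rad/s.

0.764 rad/s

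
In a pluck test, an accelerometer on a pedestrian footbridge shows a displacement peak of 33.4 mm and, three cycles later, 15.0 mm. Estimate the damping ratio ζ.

Logarithmic decrement δ = (1/n)·ln(x₀/x_n) = (1/3)·ln(33.4/15.0) = (1/3)·ln(2.227) = 0.2668.
ζ = δ/√(4π² + δ²) = 0.2668/√(39.48 + 0.0712) = 0.2668/6.289 = 0.04243.

0.0424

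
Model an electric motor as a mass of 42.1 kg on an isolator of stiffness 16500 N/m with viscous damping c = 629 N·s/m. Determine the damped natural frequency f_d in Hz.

2.92 Hz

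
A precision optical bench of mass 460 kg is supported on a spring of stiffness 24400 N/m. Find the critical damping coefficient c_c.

6700 N·s/m

c_c = 2√(k·m) = 2√(24400 × 460) = 2 × 3350 = 6700 N·s/m.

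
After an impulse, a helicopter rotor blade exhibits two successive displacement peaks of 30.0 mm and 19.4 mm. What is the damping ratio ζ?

0.0692

Logarithmic decrement δ = (1/n)·ln(x₀/x_n) = (1/1)·ln(30.0/19.4) = (1/1)·ln(1.546) = 0.4359.
ζ = δ/√(4π² + δ²) = 0.4359/√(39.48 + 0.190) = 0.4359/6.298 = 0.06921.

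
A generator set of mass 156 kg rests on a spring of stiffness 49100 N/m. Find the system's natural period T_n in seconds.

ω_n = √(k/m) = √(49100/156) = √314.7 = 17.74 rad/s.
T_n = 2π/ω_n = 6.283/17.74 = 0.3542 s.

0.354 s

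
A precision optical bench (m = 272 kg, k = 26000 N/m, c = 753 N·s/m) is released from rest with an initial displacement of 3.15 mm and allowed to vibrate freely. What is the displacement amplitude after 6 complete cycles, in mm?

ζ = c/(2√(km)) = 753/(2√(26000 × 272)) = 753/5319 = 0.1416.
Logarithmic decrement δ = 2πζ/√(1 − ζ²) = 2π × 0.1416/√(1 − 0.0200) = 0.8986.
After n cycles, x_n/x₀ = e^(−nδ), so x_6 = 3.15 × e^(−6 × 0.8986) = 3.15 × 0.004554 = 0.01435 mm.

0.0143 mm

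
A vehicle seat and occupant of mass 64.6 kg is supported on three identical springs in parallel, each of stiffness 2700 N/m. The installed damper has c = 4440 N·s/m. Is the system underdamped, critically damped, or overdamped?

Parallel springs add: k_eq = 3 × 2700 = 8100 N/m.
c_c = 2√(k_eq·m) = 1447 N·s/m; ζ = c/c_c = 4440/1447 = 3.07.
Since ζ > 1 the system is overdamped.

overdamped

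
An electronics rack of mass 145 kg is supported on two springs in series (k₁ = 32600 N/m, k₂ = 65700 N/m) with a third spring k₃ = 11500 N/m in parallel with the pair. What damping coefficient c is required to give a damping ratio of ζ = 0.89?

3910 N·s/m

Series pair: k_s = k₁k₂/(k₁+k₂) = (32600)(65700)/(32600 + 65700) = 21790 N/m. In parallel with k₃: k_eq = 21790 + 11500 = 33290 N/m.
c_c = 2√(k_eq·m) = 2√(33290 × 145) = 4394 N·s/m.
c = ζ·c_c = 0.89 × 4394 = 3911 N·s/m.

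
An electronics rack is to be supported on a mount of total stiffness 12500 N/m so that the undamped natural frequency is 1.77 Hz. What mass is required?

ω_n = 2πf_n = 2π × 1.77 = 11.12 rad/s.
m = k/ω_n² = 12500/11.12² = 12500/123.7 = 101.1 kg.

101 kg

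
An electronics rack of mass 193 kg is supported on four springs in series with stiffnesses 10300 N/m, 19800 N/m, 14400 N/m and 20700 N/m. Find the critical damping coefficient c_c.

1710 N·s/m

Series springs: 1/k_eq = 1/10300 + 1/19800 + 1/14400 + 1/20700 = 0.0002653, so k_eq = 3769 N/m.
c_c = 2√(k_eq·m) = 2√(3769 × 193) = 2 × 852.8 = 1706 N·s/m.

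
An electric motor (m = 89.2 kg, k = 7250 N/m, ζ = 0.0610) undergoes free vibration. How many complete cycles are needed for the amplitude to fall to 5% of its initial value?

8 cycles

Logarithmic decrement δ = 2πζ/√(1 − ζ²) = 2π × 0.06100/√(1 − 0.00372) = 0.3840.
x_n/x₀ = e^(−nδ) ≤ 0.05; take ln: n ≥ ln(1/0.05)/δ = 2.996/0.3840 = 7.802.
So 8 complete cycles are required.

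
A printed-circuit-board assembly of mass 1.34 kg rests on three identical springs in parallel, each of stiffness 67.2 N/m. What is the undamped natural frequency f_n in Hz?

1.95 Hz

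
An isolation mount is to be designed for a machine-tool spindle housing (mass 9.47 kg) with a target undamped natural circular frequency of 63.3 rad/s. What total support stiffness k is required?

k = m·ω_n² = 9.47 × 63.30² = 9.47 × 4007 = 37950 N/m.

37900 N/m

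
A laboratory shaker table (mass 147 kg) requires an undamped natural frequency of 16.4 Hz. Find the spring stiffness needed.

1560000 N/m

ω_n = 2πf_n = 2π × 16.4 = 103.0 rad/s.
k = m·ω_n² = 147 × 103.0² = 147 × 10620 = 1561000 N/m.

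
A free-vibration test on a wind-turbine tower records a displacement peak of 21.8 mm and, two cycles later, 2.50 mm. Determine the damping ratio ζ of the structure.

Logarithmic decrement δ = (1/n)·ln(x₀/x_n) = (1/2)·ln(21.8/2.50) = (1/2)·ln(8.720) = 1.083.
ζ = δ/√(4π² + δ²) = 1.083/√(39.48 + 1.17) = 1.083/6.376 = 0.1698.

0.170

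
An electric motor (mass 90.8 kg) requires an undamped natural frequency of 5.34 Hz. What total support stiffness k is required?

102000 N/m

ω_n = 2πf_n = 2π × 5.34 = 33.55 rad/s.
k = m·ω_n² = 90.8 × 33.55² = 90.8 × 1126 = 102200 N/m.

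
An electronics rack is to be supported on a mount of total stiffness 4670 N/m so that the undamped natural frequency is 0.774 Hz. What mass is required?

197 kg

ω_n = 2πf_n = 2π × 0.774 = 4.863 rad/s.
m = k/ω_n² = 4670/4.863² = 4670/23.65 = 197.5 kg.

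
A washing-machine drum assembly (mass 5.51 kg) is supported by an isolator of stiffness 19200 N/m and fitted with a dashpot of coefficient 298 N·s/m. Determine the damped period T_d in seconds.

0.120 s

ω_n = √(k/m) = √(19200/5.51) = 59.03 rad/s.
Critical damping c_c = 2√(k·m) = 2√(19200 × 5.51) = 650.5 N·s/m, so ζ = c/c_c = 298/650.5 = 0.4581.
ω_d = ω_n√(1 − ζ²) = 59.03 × √(1 − 0.210) = 52.47 rad/s.
T_d = 2π/ω_d = 0.1197 s.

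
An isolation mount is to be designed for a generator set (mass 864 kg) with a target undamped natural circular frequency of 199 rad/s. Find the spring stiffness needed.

k = m·ω_n² = 864 × 199.0² = 864 × 39600 = 34220000 N/m.

34200000 N/m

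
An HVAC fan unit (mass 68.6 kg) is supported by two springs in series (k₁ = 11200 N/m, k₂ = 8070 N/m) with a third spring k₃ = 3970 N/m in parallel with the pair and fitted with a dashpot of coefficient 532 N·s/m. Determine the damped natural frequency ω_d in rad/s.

Series pair: k_s = k₁k₂/(k₁+k₂) = (11200)(8070)/(11200 + 8070) = 4690 N/m. In parallel with k₃: k_eq = 4690 + 3970 = 8660 N/m.
ω_n = √(k_eq/m) = √(8660/68.6) = 11.24 rad/s.
Critical damping c_c = 2√(k_eq·m) = 2√(8660 × 68.6) = 1542 N·s/m, so ζ = c/c_c = 532/1542 = 0.3451.
ω_d = ω_n√(1 − ζ²) = 11.24 × √(1 − 0.119) = 10.55 rad/s.

10.5 rad/s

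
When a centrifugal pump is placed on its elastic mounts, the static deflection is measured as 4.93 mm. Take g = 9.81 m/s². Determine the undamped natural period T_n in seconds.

0.141 s

ω_n = √(g/δ_st) = √(9.81/0.00493) = √1990 = 44.61 rad/s.
T_n = 2π/ω_n = 6.283/44.61 = 0.1409 s.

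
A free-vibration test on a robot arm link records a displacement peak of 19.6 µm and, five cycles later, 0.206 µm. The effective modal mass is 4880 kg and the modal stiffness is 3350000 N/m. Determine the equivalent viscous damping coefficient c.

36700 N·s/m

Logarithmic decrement δ = (1/n)·ln(x₀/x_n) = (1/5)·ln(19.6/0.206) = (1/5)·ln(95.15) = 0.9111.
ζ = δ/√(4π² + δ²) = 0.9111/√(39.48 + 0.830) = 0.9111/6.349 = 0.1435.
c = ζ · 2√(km) = 0.1435 × 2√(3350000 × 4880) = 0.1435 × 255700 = 36700 N·s/m.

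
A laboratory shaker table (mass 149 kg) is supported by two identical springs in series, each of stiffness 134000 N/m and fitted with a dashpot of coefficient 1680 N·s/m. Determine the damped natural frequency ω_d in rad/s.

20.4 rad/s

Series springs: 1/k_eq = 2/134000, so k_eq = 134000/2 = 67000 N/m.
ω_n = √(k_eq/m) = √(67000/149) = 21.21 rad/s.
Critical damping c_c = 2√(k_eq·m) = 2√(67000 × 149) = 6319 N·s/m, so ζ = c/c_c = 1680/6319 = 0.2659.
ω_d = ω_n√(1 − ζ²) = 21.21 × √(1 − 0.0707) = 20.44 rad/s.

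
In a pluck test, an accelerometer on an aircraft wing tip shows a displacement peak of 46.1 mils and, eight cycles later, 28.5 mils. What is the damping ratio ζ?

0.00957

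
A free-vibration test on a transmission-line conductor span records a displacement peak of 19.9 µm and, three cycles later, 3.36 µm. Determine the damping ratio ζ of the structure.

Logarithmic decrement δ = (1/n)·ln(x₀/x_n) = (1/3)·ln(19.9/3.36) = (1/3)·ln(5.923) = 0.5929.
ζ = δ/√(4π² + δ²) = 0.5929/√(39.48 + 0.352) = 0.5929/6.311 = 0.09395.

0.0939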